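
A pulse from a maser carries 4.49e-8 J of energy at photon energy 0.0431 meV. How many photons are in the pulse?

6.50e15 photons

Per-photon energy: E = 6.905e-24 J (from energy = 0.0431 meV).
N = E_total / E_photon = 4.49e-8 J / 6.905e-24 J = 6.50e15.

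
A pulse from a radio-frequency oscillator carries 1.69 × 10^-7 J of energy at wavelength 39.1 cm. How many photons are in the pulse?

Per-photon energy: E = 5.080 × 10^-25 J (from wavelength = 39.1 cm).
N = E_total / E_photon = 1.69 × 10^-7 J / 5.080 × 10^-25 J = 3.33 × 10^17.

3.33 × 10^17 photons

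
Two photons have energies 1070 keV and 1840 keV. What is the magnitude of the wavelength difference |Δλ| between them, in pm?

0.485 pm

Using λ = hc/E: λ₁ = 1.159e-12 m, λ₂ = 6.738e-13 m.
|Δλ| = |1.159e-12 − 6.738e-13| = 4.85e-13 m = 0.485 pm.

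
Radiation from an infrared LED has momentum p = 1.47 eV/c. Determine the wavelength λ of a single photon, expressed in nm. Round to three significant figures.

Use h = 6.62607015 × 10^-34 J·s, c = 2.99792458 × 10^8 m/s, 1 eV = 1.602176634 × 10^-19 J.
In SI units: p = 1.47 eV/c = 7.8561 × 10^-28 kg·m/s.
Apply λ = h/p: λ = 8.434 × 10^-7 m.
Converting to nm: λ = 843.4 nm ≈ 843 nm.

843 nm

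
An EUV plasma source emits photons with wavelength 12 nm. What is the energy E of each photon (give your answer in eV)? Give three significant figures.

Use h = 6.62607015e-34 J·s, c = 2.99792458e8 m/s, 1 eV = 1.602176634e-19 J.
Convert to SI: λ = 12 nm = 1.2e-8 m.
For a photon E = hc/λ, so E = 1.655e-17 J.
Converting to eV: E = 103.3 eV ≈ 103 eV.

103 eV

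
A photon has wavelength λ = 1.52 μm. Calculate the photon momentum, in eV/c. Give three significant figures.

In SI units: λ = 1.52 μm = 1.52e-6 m.
The photon relation is p = h/λ, giving p = 4.359e-28 kg·m/s.
Converting to eV/c: p = 0.8157 eV/c ≈ 0.816 eV/c.

0.816 eV/c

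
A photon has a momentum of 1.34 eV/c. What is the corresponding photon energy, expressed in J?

2.15 × 10^-19 J

In SI units: p = 1.34 eV/c = 7.1613 × 10^-28 kg·m/s.
The photon relation is E = pc, giving E = 2.147 × 10^-19 J.
So E ≈ 2.15 × 10^-19 J.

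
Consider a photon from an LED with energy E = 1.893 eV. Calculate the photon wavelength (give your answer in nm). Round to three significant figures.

First convert: E = 1.893 eV = 3.0329e-19 J.
For a photon λ = hc/E, so λ = 6.550e-7 m.
Converting to nm: λ = 655.0 nm ≈ 655 nm.

655 nm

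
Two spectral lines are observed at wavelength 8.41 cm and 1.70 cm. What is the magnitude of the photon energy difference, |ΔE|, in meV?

0.0582 meV

Using E = hc/λ: E₁ = 2.362 × 10^-24 J, E₂ = 1.168 × 10^-23 J.
|ΔE| = |2.362 × 10^-24 − 1.168 × 10^-23| = 9.32 × 10^-24 J = 0.0582 meV.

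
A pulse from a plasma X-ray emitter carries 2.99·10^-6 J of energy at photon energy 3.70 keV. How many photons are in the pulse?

5.04·10^9 photons

Per-photon energy: E = 5.928·10^-16 J (from energy = 3.70 keV).
N = E_total / E_photon = 2.99·10^-6 J / 5.928·10^-16 J = 5.04·10^9.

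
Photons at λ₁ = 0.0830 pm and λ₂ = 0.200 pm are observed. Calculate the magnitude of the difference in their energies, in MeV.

8.74 MeV

Using E = hc/λ: E₁ = 2.393 × 10^-12 J, E₂ = 9.932 × 10^-13 J.
|ΔE| = |2.393 × 10^-12 − 9.932 × 10^-13| = 1.40 × 10^-12 J = 8.74 MeV.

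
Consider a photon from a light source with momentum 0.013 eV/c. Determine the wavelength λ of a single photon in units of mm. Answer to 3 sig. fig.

Use h = 6.62607015 × 10^-34 J·s, c = 2.99792458 × 10^8 m/s, 1 eV = 1.602176634 × 10^-19 J.
Convert to SI: p = 0.013 eV/c = 6.9476 × 10^-30 kg·m/s.
The photon relation is λ = h/p, giving λ = 9.537 × 10^-5 m.
Converting to mm: λ = 0.09537 mm ≈ 0.0954 mm.

0.0954 mm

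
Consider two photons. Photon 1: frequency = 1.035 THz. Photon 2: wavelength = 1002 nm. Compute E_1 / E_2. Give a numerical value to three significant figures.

E_1 = 6.858 × 10^-22 J (from frequency = 1.035 THz, via E = hf).
E_2 = 1.982 × 10^-19 J (from wavelength = 1002 nm, via E = hc/λ).
Ratio = 6.858 × 10^-22 / 1.982 × 10^-19 = 3.46 × 10^-3.

3.46 × 10^-3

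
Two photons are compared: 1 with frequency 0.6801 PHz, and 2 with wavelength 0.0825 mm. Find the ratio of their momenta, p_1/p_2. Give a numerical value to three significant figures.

187

p_1 = 1.503e-27 kg·m/s (from frequency = 0.6801 PHz, via p = hf/c).
p_2 = 8.032e-30 kg·m/s (from wavelength = 0.0825 mm, via p = h/λ).
Ratio = 1.503e-27 / 8.032e-30 = 187.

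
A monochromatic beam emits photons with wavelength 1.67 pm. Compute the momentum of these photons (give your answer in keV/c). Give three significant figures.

742 keV/c

Take h = 6.62607015e-34 J·s, c = 2.99792458e8 m/s, 1 eV = 1.602176634e-19 J.
First convert: λ = 1.67 pm = 1.67e-12 m.
Apply p = h/λ: p = 3.968e-22 kg·m/s.
Converting to keV/c: p = 742.4 keV/c ≈ 742 keV/c.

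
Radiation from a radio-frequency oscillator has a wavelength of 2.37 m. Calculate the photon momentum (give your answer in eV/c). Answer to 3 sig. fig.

The photon relation is p = h/λ, giving p = 2.796e-34 kg·m/s.
Converting to eV/c: p = 5.231e-7 eV/c ≈ 5.23e-7 eV/c.

5.23e-7 eV/c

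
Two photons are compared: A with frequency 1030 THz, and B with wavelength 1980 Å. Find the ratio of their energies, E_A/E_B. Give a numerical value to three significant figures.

0.680

E_A = 6.825 × 10^-19 J (from frequency = 1030 THz, via E = hf).
E_B = 1.003 × 10^-18 J (from wavelength = 1980 Å, via E = hc/λ).
Ratio = 6.825 × 10^-19 / 1.003 × 10^-18 = 0.680.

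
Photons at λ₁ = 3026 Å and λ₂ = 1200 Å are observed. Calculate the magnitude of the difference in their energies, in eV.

6.23 eV

Using E = hc/λ: E₁ = 6.5646 × 10^-19 J, E₂ = 1.6554 × 10^-18 J.
|ΔE| = |6.5646 × 10^-19 − 1.6554 × 10^-18| = 9.99 × 10^-19 J = 6.23 eV.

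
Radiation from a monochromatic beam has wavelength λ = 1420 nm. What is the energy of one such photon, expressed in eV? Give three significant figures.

First convert: λ = 1420 nm = 1.42 × 10^-6 m.
The photon relation is E = hc/λ, giving E = 1.399 × 10^-19 J.
Converting to eV: E = 0.8731 eV ≈ 0.873 eV.

0.873 eV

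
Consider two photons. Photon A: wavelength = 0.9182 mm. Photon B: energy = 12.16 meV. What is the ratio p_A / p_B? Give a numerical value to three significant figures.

p_A = 7.216·10^-31 kg·m/s (from wavelength = 0.9182 mm, via p = h/λ).
p_B = 6.499·10^-30 kg·m/s (from energy = 12.16 meV, via p = E/c).
Ratio = 7.216·10^-31 / 6.499·10^-30 = 0.111.

0.111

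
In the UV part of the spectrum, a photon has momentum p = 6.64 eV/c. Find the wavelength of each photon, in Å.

1870 Å

In SI units: p = 6.64 eV/c = 3.5486 × 10^-27 kg·m/s.
For a photon λ = h/p, so λ = 1.867 × 10^-7 m.
Converting to Å: λ = 1867 Å ≈ 1870 Å.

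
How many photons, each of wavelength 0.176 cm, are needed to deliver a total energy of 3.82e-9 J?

3.38e13 photons

Per-photon energy: E = 1.129e-22 J (from wavelength = 0.176 cm).
N = E_total / E_photon = 3.82e-9 J / 1.129e-22 J = 3.38e13.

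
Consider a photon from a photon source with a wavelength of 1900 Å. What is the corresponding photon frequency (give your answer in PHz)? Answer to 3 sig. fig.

1.58 PHz

(c = 2.99792458e8 m/s.)
In SI units: λ = 1900 Å = 1.9e-7 m.
Since f = c/λ for a photon, f = 1.578e15 Hz.
Converting to PHz: f = 1.578 PHz ≈ 1.58 PHz.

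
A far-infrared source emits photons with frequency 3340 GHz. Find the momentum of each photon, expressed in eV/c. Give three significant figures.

Take h = 6.62607015 × 10^-34 J·s, c = 2.99792458 × 10^8 m/s, 1 eV = 1.602176634 × 10^-19 J.
In SI units: f = 3340 GHz = 3.34 × 10^12 Hz.
For a photon p = hf/c, so p = 7.382 × 10^-30 kg·m/s.
Converting to eV/c: p = 0.01381 eV/c ≈ 0.0138 eV/c.

0.0138 eV/c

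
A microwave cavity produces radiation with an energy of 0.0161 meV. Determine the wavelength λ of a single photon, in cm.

7.70 cm

Take h = 6.62607015e-34 J·s, c = 2.99792458e8 m/s, 1 eV = 1.602176634e-19 J.
First convert: E = 0.0161 meV = 2.5795e-24 J.
Since λ = hc/E for a photon, λ = 0.07701 m.
Converting to cm: λ = 7.701 cm ≈ 7.70 cm.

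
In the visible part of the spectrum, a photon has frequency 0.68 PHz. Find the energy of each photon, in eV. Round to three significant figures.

In SI units: f = 0.68 PHz = 6.8 × 10^14 Hz.
Apply E = hf: E = 4.506 × 10^-19 J.
Converting to eV: E = 2.812 eV ≈ 2.81 eV.

2.81 eV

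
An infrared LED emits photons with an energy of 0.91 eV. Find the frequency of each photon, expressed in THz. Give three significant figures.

Take h = 6.62607015 × 10^-34 J·s, 1 eV = 1.602176634 × 10^-19 J.
First convert: E = 0.91 eV = 1.4580 × 10^-19 J.
For a photon f = E/h, so f = 2.200 × 10^14 Hz.
Converting to THz: f = 220.0 THz ≈ 220 THz.

220 THz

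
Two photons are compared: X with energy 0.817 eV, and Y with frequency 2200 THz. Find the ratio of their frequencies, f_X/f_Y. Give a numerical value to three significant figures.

f_X = 1.975 × 10^14 Hz (from energy = 0.817 eV, via f = E/h).
f_Y = 2.200 × 10^15 Hz (from frequency = 2200 THz, via f given directly).
Ratio = 1.975 × 10^14 / 2.200 × 10^15 = 0.0898.

0.0898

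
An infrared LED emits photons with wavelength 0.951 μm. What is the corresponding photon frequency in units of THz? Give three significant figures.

(c = 2.99792458e8 m/s.)
First convert: λ = 0.951 μm = 9.51e-7 m.
The photon relation is f = c/λ, giving f = 3.152e14 Hz.
Converting to THz: f = 315.2 THz ≈ 315 THz.

315 THz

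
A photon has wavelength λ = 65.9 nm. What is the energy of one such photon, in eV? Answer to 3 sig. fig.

18.8 eV

(h = 6.62607015e-34 J·s, c = 2.99792458e8 m/s, 1 eV = 1.602176634e-19 J.)
In SI units: λ = 65.9 nm = 6.59e-8 m.
For a photon E = hc/λ, so E = 3.014e-18 J.
Converting to eV: E = 18.81 eV ≈ 18.8 eV.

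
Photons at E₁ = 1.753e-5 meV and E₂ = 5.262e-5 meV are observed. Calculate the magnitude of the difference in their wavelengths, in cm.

4720 cm

Using λ = hc/E: λ₁ = 70.727 m, λ₂ = 23.562 m.
|Δλ| = |70.727 − 23.562| = 47.2 m = 4720 cm.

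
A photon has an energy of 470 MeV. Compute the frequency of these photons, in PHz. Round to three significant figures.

Convert to SI: E = 470 MeV = 7.5302 × 10^-11 J.
For a photon f = E/h, so f = 1.136 × 10^23 Hz.
Converting to PHz: f = 1.136 × 10^8 PHz ≈ 1.14 × 10^8 PHz.

1.14 × 10^8 PHz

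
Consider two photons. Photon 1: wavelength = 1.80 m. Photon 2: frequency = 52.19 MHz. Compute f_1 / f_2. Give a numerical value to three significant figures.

f_1 = 1.666e8 Hz (from wavelength = 1.80 m, via f = c/λ).
f_2 = 5.219e7 Hz (from frequency = 52.19 MHz, via f given directly).
Ratio = 1.666e8 / 5.219e7 = 3.19.

3.19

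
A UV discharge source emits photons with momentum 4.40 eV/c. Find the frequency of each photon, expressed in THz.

In SI units: p = 4.40 eV/c = 2.3515 × 10^-27 kg·m/s.
For a photon f = pc/h, so f = 1.064 × 10^15 Hz.
Converting to THz: f = 1064 THz ≈ 1060 THz.

1060 THz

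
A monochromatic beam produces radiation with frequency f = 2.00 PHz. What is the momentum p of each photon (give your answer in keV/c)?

In SI units: f = 2.00 PHz = 2.00·10^15 Hz.
Apply p = hf/c: p = 4.420·10^-27 kg·m/s.
Converting to keV/c: p = 0.008271 keV/c ≈ 8.27·10^-3 keV/c.

8.27·10^-3 keV/c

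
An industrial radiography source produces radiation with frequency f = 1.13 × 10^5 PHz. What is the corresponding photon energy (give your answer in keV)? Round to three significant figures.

467 keV

(h = 6.62607015 × 10^-34 J·s, 1 eV = 1.602176634 × 10^-19 J.)
Convert to SI: f = 1.13 × 10^5 PHz = 1.13 × 10^20 Hz.
For a photon E = hf, so E = 7.487 × 10^-14 J.
Converting to keV: E = 467.3 keV ≈ 467 keV.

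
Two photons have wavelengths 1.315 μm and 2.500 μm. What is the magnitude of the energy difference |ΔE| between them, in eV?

Using E = hc/λ: E₁ = 1.5106e-19 J, E₂ = 7.9458e-20 J.
|ΔE| = |1.5106e-19 − 7.9458e-20| = 7.16e-20 J = 0.447 eV.

0.447 eV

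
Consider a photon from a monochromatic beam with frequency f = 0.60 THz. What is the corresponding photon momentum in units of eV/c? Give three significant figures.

2.48e-3 eV/c

First convert: f = 0.60 THz = 6.0e11 Hz.
Since p = hf/c for a photon, p = 1.326e-30 kg·m/s.
Converting to eV/c: p = 0.002481 eV/c ≈ 2.48e-3 eV/c.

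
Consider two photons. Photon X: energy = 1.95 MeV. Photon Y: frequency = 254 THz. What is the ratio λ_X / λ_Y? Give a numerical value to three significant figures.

λ_X = 6.358e-13 m (from energy = 1.95 MeV, via λ = hc/E).
λ_Y = 1.180e-6 m (from frequency = 254 THz, via λ = c/f).
Ratio = 6.358e-13 / 1.180e-6 = 5.39e-7.

5.39e-7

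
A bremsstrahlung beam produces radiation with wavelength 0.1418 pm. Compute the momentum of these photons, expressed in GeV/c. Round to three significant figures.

8.74e-3 GeV/c

Use h = 6.62607015e-34 J·s, c = 2.99792458e8 m/s, 1 eV = 1.602176634e-19 J.
Convert to SI: λ = 0.1418 pm = 1.418e-13 m.
Since p = h/λ for a photon, p = 4.673e-21 kg·m/s.
Converting to GeV/c: p = 0.008744 GeV/c ≈ 8.74e-3 GeV/c.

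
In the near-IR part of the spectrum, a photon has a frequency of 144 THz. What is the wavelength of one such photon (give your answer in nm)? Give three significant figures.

2080 nm

Convert to SI: f = 144 THz = 1.44 × 10^14 Hz.
The photon relation is λ = c/f, giving λ = 2.082 × 10^-6 m.
Converting to nm: λ = 2082 nm ≈ 2080 nm.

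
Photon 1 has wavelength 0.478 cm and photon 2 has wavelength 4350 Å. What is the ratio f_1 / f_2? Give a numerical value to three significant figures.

f_1 = 6.272 × 10^10 Hz (from wavelength = 0.478 cm, via f = c/λ).
f_2 = 6.892 × 10^14 Hz (from wavelength = 4350 Å, via f = c/λ).
Ratio = 6.272 × 10^10 / 6.892 × 10^14 = 9.10 × 10^-5.

9.10 × 10^-5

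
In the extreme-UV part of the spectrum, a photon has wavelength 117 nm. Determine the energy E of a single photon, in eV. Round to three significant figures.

First convert: λ = 117 nm = 1.17e-7 m.
Apply E = hc/λ: E = 1.698e-18 J.
Converting to eV: E = 10.60 eV ≈ 10.6 eV.

10.6 eV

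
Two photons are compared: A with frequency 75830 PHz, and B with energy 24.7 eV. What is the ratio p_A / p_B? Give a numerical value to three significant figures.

p_A = 1.676 × 10^-22 kg·m/s (from frequency = 75830 PHz, via p = hf/c).
p_B = 1.320 × 10^-26 kg·m/s (from energy = 24.7 eV, via p = E/c).
Ratio = 1.676 × 10^-22 / 1.320 × 10^-26 = 1.27 × 10^4.

1.27 × 10^4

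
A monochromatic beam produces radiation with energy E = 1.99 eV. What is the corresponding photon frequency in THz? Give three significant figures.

In SI units: E = 1.99 eV = 3.1883 × 10^-19 J.
Apply f = E/h: f = 4.812 × 10^14 Hz.
Converting to THz: f = 481.2 THz ≈ 481 THz.

481 THz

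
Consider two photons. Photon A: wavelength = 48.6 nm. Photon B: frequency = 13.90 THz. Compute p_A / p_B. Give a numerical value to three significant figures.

444

p_A = 1.363 × 10^-26 kg·m/s (from wavelength = 48.6 nm, via p = h/λ).
p_B = 3.072 × 10^-29 kg·m/s (from frequency = 13.90 THz, via p = hf/c).
Ratio = 1.363 × 10^-26 / 3.072 × 10^-29 = 444.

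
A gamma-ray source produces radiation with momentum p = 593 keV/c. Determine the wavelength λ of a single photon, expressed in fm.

2090 fm

In SI units: p = 593 keV/c = 3.1692e-22 kg·m/s.
Apply λ = h/p: λ = 2.091e-12 m.
Converting to fm: λ = 2091 fm ≈ 2090 fm.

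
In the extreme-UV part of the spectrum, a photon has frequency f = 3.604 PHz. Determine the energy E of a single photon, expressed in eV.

Convert to SI: f = 3.604 PHz = 3.604·10^15 Hz.
The photon relation is E = hf, giving E = 2.388·10^-18 J.
Converting to eV: E = 14.90 eV ≈ 14.9 eV.

14.9 eV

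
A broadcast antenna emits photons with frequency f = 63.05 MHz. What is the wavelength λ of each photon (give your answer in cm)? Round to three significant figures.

(c = 2.99792458e8 m/s.)
In SI units: f = 63.05 MHz = 6.305e7 Hz.
Since λ = c/f for a photon, λ = 4.755 m.
Converting to cm: λ = 475.5 cm ≈ 475 cm.

475 cm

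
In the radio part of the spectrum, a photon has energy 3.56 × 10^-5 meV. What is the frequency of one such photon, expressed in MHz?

8.61 MHz

(h = 6.62607015 × 10^-34 J·s, 1 eV = 1.602176634 × 10^-19 J.)
In SI units: E = 3.56 × 10^-5 meV = 5.7037 × 10^-27 J.
For a photon f = E/h, so f = 8.608 × 10^6 Hz.
Converting to MHz: f = 8.608 MHz ≈ 8.61 MHz.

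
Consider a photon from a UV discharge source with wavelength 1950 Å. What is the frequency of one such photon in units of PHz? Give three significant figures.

1.54 PHz

Use c = 2.99792458 × 10^8 m/s.
First convert: λ = 1950 Å = 1.95 × 10^-7 m.
Apply f = c/λ: f = 1.537 × 10^15 Hz.
Converting to PHz: f = 1.537 PHz ≈ 1.54 PHz.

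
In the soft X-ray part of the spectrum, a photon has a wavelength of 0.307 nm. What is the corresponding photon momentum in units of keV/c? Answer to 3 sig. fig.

Convert to SI: λ = 0.307 nm = 3.07e-10 m.
For a photon p = h/λ, so p = 2.158e-24 kg·m/s.
Converting to keV/c: p = 4.039 keV/c ≈ 4.04 keV/c.

4.04 keV/c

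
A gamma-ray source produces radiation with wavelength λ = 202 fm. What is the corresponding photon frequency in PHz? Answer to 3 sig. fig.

Use c = 2.99792458 × 10^8 m/s.
Convert to SI: λ = 202 fm = 2.02 × 10^-13 m.
Since f = c/λ for a photon, f = 1.484 × 10^21 Hz.
Converting to PHz: f = 1.484 × 10^6 PHz ≈ 1.48 × 10^6 PHz.

1.48 × 10^6 PHz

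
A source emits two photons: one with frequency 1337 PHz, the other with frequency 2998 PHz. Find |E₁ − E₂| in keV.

6.87 keV

Using E = hf: E₁ = 8.8591 × 10^-16 J, E₂ = 1.9865 × 10^-15 J.
|ΔE| = |8.8591 × 10^-16 − 1.9865 × 10^-15| = 1.10 × 10^-15 J = 6.87 keV.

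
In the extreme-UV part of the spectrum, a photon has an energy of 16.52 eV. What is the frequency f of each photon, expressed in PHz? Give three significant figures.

3.99 PHz

(h = 6.62607015 × 10^-34 J·s, 1 eV = 1.602176634 × 10^-19 J.)
First convert: E = 16.52 eV = 2.6468 × 10^-18 J.
For a photon f = E/h, so f = 3.995 × 10^15 Hz.
Converting to PHz: f = 3.995 PHz ≈ 3.99 PHz.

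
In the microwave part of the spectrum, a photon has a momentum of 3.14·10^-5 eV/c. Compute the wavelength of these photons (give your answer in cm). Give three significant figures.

In SI units: p = 3.14·10^-5 eV/c = 1.6781·10^-32 kg·m/s.
The photon relation is λ = h/p, giving λ = 0.03949 m.
Converting to cm: λ = 3.949 cm ≈ 3.95 cm.

3.95 cm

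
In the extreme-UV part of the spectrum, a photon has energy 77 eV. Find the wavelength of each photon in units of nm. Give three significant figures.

16.1 nm

In SI units: E = 77 eV = 1.2337e-17 J.
Since λ = hc/E for a photon, λ = 1.610e-8 m.
Converting to nm: λ = 16.10 nm ≈ 16.1 nm.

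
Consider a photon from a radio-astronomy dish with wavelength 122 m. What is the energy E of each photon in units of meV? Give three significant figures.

1.02e-5 meV

Use h = 6.62607015e-34 J·s, c = 2.99792458e8 m/s, 1 eV = 1.602176634e-19 J.
For a photon E = hc/λ, so E = 1.628e-27 J.
Converting to meV: E = 1.016e-5 meV ≈ 1.02e-5 meV.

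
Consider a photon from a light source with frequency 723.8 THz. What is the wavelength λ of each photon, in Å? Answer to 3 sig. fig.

Use c = 2.99792458 × 10^8 m/s.
Convert to SI: f = 723.8 THz = 7.238 × 10^14 Hz.
The photon relation is λ = c/f, giving λ = 4.142 × 10^-7 m.
Converting to Å: λ = 4142 Å ≈ 4140 Å.

4140 Å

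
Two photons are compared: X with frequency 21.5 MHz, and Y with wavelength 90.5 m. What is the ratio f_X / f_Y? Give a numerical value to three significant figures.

6.49

f_X = 2.150e7 Hz (from frequency = 21.5 MHz, via f given directly).
f_Y = 3.313e6 Hz (from wavelength = 90.5 m, via f = c/λ).
Ratio = 2.150e7 / 3.313e6 = 6.49.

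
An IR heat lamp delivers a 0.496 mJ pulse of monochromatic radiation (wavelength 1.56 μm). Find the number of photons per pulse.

3.90e15 photons

Per-photon energy: E = 1.273e-19 J (from wavelength = 1.56 μm).
N = E_total / E_photon = 4.96e-4 J / 1.273e-19 J = 3.90e15.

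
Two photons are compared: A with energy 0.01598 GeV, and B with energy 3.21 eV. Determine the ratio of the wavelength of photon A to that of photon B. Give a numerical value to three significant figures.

λ_A = 7.759 × 10^-14 m (from energy = 0.01598 GeV, via λ = hc/E).
λ_B = 3.862 × 10^-7 m (from energy = 3.21 eV, via λ = hc/E).
Ratio = 7.759 × 10^-14 / 3.862 × 10^-7 = 2.01 × 10^-7.

2.01 × 10^-7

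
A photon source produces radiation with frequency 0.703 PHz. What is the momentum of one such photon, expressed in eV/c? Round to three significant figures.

In SI units: f = 0.703 PHz = 7.03e14 Hz.
For a photon p = hf/c, so p = 1.554e-27 kg·m/s.
Converting to eV/c: p = 2.907 eV/c ≈ 2.91 eV/c.

2.91 eV/c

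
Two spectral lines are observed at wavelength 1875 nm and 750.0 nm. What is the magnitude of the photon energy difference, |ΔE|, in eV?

0.992 eV

Using E = hc/λ: E₁ = 1.0594 × 10^-19 J, E₂ = 2.6486 × 10^-19 J.
|ΔE| = |1.0594 × 10^-19 − 2.6486 × 10^-19| = 1.59 × 10^-19 J = 0.992 eV.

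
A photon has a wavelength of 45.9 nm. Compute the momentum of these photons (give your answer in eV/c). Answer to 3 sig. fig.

First convert: λ = 45.9 nm = 4.59·10^-8 m.
Apply p = h/λ: p = 1.444·10^-26 kg·m/s.
Converting to eV/c: p = 27.01 eV/c ≈ 27.0 eV/c.

27.0 eV/c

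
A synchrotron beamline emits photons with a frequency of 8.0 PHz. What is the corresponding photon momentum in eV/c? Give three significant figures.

Use h = 6.62607015e-34 J·s, c = 2.99792458e8 m/s, 1 eV = 1.602176634e-19 J.
First convert: f = 8.0 PHz = 8.0e15 Hz.
The photon relation is p = hf/c, giving p = 1.768e-26 kg·m/s.
Converting to eV/c: p = 33.09 eV/c ≈ 33.1 eV/c.

33.1 eV/c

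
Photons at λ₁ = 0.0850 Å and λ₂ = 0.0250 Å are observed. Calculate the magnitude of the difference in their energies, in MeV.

0.350 MeV

Using E = hc/λ: E₁ = 2.337 × 10^-14 J, E₂ = 7.946 × 10^-14 J.
|ΔE| = |2.337 × 10^-14 − 7.946 × 10^-14| = 5.61 × 10^-14 J = 0.350 MeV.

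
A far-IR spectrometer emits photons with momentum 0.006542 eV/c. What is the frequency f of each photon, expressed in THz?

(h = 6.62607015e-34 J·s, c = 2.99792458e8 m/s, 1 eV = 1.602176634e-19 J.)
In SI units: p = 0.006542 eV/c = 3.4962e-30 kg·m/s.
Apply f = pc/h: f = 1.582e12 Hz.
Converting to THz: f = 1.582 THz ≈ 1.58 THz.

1.58 THz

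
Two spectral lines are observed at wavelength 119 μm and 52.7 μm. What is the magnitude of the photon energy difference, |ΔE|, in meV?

13.1 meV

Using E = hc/λ: E₁ = 1.669 × 10^-21 J, E₂ = 3.769 × 10^-21 J.
|ΔE| = |1.669 × 10^-21 − 3.769 × 10^-21| = 2.10 × 10^-21 J = 13.1 meV.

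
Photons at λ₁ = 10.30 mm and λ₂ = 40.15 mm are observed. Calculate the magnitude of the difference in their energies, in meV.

Using E = hc/λ: E₁ = 1.9286e-23 J, E₂ = 4.9476e-24 J.
|ΔE| = |1.9286e-23 − 4.9476e-24| = 1.43e-23 J = 0.0895 meV.

0.0895 meV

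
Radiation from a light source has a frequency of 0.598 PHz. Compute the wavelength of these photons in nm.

(c = 2.99792458 × 10^8 m/s.)
In SI units: f = 0.598 PHz = 5.98 × 10^14 Hz.
The photon relation is λ = c/f, giving λ = 5.013 × 10^-7 m.
Converting to nm: λ = 501.3 nm ≈ 501 nm.

501 nm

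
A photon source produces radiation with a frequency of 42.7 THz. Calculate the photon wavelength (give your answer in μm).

7.02 μm

Convert to SI: f = 42.7 THz = 4.27·10^13 Hz.
The photon relation is λ = c/f, giving λ = 7.021·10^-6 m.
Converting to μm: λ = 7.021 μm ≈ 7.02 μm.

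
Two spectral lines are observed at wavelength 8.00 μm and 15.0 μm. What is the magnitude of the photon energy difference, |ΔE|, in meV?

72.3 meV

Using E = hc/λ: E₁ = 2.483 × 10^-20 J, E₂ = 1.324 × 10^-20 J.
|ΔE| = |2.483 × 10^-20 − 1.324 × 10^-20| = 1.16 × 10^-20 J = 72.3 meV.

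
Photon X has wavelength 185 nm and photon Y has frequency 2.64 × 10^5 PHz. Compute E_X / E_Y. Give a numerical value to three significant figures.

6.14 × 10^-6

E_X = 1.074 × 10^-18 J (from wavelength = 185 nm, via E = hc/λ).
E_Y = 1.749 × 10^-13 J (from frequency = 2.64 × 10^5 PHz, via E = hf).
Ratio = 1.074 × 10^-18 / 1.749 × 10^-13 = 6.14 × 10^-6.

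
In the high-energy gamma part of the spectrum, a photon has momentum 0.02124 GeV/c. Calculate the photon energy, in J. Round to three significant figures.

3.40e-12 J

Use c = 2.99792458e8 m/s, 1 eV = 1.602176634e-19 J.
First convert: p = 0.02124 GeV/c = 1.1351e-20 kg·m/s.
Apply E = pc: E = 3.403e-12 J.
So E ≈ 3.40e-12 J.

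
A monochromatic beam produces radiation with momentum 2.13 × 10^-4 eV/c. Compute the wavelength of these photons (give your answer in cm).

0.582 cm

Use h = 6.62607015 × 10^-34 J·s, c = 2.99792458 × 10^8 m/s, 1 eV = 1.602176634 × 10^-19 J.
First convert: p = 2.13 × 10^-4 eV/c = 1.1383 × 10^-31 kg·m/s.
For a photon λ = h/p, so λ = 0.005821 m.
Converting to cm: λ = 0.5821 cm ≈ 0.582 cm.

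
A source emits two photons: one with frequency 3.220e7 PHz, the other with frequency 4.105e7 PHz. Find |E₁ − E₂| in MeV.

36.6 MeV

Using E = hf: E₁ = 2.1336e-11 J, E₂ = 2.7200e-11 J.
|ΔE| = |2.1336e-11 − 2.7200e-11| = 5.86e-12 J = 36.6 MeV.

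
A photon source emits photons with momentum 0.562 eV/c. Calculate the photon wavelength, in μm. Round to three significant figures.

In SI units: p = 0.562 eV/c = 3.0035 × 10^-28 kg·m/s.
Apply λ = h/p: λ = 2.206 × 10^-6 m.
Converting to μm: λ = 2.206 μm ≈ 2.21 μm.

2.21 μm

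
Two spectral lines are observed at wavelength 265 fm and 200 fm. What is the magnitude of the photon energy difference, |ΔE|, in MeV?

Using E = hc/λ: E₁ = 7.496e-13 J, E₂ = 9.932e-13 J.
|ΔE| = |7.496e-13 − 9.932e-13| = 2.44e-13 J = 1.52 MeV.

1.52 MeV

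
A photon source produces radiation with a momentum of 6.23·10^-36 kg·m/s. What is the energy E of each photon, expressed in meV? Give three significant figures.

1.17·10^-5 meV

The photon relation is E = pc, giving E = 1.868·10^-27 J.
Converting to meV: E = 1.166·10^-5 meV ≈ 1.17·10^-5 meV.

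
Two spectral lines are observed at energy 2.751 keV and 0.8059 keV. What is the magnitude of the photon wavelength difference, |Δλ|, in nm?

1.09 nm

Using λ = hc/E: λ₁ = 4.5069 × 10^-10 m, λ₂ = 1.5385 × 10^-9 m.
|Δλ| = |4.5069 × 10^-10 − 1.5385 × 10^-9| = 1.09 × 10^-9 m = 1.09 nm.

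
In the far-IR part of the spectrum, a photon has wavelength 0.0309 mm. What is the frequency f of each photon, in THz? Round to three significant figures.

9.70 THz

First convert: λ = 0.0309 mm = 3.09e-5 m.
The photon relation is f = c/λ, giving f = 9.702e12 Hz.
Converting to THz: f = 9.702 THz ≈ 9.70 THz.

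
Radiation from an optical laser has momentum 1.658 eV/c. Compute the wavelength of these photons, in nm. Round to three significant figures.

748 nm

Convert to SI: p = 1.658 eV/c = 8.8608e-28 kg·m/s.
The photon relation is λ = h/p, giving λ = 7.478e-7 m.
Converting to nm: λ = 747.8 nm ≈ 748 nm.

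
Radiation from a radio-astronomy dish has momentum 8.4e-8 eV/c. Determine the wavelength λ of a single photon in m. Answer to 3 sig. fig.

14.8 m

(h = 6.62607015e-34 J·s, c = 2.99792458e8 m/s, 1 eV = 1.602176634e-19 J.)
In SI units: p = 8.4e-8 eV/c = 4.4892e-35 kg·m/s.
The photon relation is λ = h/p, giving λ = 14.76 m.
So λ ≈ 14.8 m.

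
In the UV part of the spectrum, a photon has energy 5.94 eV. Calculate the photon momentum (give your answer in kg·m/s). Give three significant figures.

3.17 × 10^-27 kg·m/s

In SI units: E = 5.94 eV = 9.5169 × 10^-19 J.
Apply p = E/c: p = 3.175 × 10^-27 kg·m/s.
So p ≈ 3.17 × 10^-27 kg·m/s.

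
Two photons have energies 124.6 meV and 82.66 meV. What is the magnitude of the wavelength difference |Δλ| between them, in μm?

5.05 μm

Using λ = hc/E: λ₁ = 9.9506e-6 m, λ₂ = 1.4999e-5 m.
|Δλ| = |9.9506e-6 − 1.4999e-5| = 5.05e-6 m = 5.05 μm.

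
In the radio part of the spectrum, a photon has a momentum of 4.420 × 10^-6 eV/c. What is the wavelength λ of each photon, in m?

0.281 m

Take h = 6.62607015 × 10^-34 J·s, c = 2.99792458 × 10^8 m/s, 1 eV = 1.602176634 × 10^-19 J.
In SI units: p = 4.420 × 10^-6 eV/c = 2.3622 × 10^-33 kg·m/s.
Since λ = h/p for a photon, λ = 0.2805 m.
So λ ≈ 0.281 m.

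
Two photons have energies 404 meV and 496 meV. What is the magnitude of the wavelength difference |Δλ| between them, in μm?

Using λ = hc/E: λ₁ = 3.069e-6 m, λ₂ = 2.500e-6 m.
|Δλ| = |3.069e-6 − 2.500e-6| = 5.69e-7 m = 0.569 μm.

0.569 μm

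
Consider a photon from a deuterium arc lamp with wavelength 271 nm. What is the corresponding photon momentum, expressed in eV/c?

4.58 eV/c

Use h = 6.62607015 × 10^-34 J·s, c = 2.99792458 × 10^8 m/s, 1 eV = 1.602176634 × 10^-19 J.
First convert: λ = 271 nm = 2.71 × 10^-7 m.
For a photon p = h/λ, so p = 2.445 × 10^-27 kg·m/s.
Converting to eV/c: p = 4.575 eV/c ≈ 4.58 eV/c.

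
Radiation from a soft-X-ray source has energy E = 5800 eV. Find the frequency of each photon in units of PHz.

1400 PHz

In SI units: E = 5800 eV = 9.2926 × 10^-16 J.
The photon relation is f = E/h, giving f = 1.402 × 10^18 Hz.
Converting to PHz: f = 1402 PHz ≈ 1400 PHz.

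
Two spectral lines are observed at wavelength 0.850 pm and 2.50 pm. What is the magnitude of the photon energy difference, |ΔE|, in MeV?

Using E = hc/λ: E₁ = 2.337e-13 J, E₂ = 7.946e-14 J.
|ΔE| = |2.337e-13 − 7.946e-14| = 1.54e-13 J = 0.963 MeV.

0.963 MeV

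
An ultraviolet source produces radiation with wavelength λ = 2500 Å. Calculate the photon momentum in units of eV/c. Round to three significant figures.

First convert: λ = 2500 Å = 2.5e-7 m.
Apply p = h/λ: p = 2.650e-27 kg·m/s.
Converting to eV/c: p = 4.959 eV/c ≈ 4.96 eV/c.

4.96 eV/c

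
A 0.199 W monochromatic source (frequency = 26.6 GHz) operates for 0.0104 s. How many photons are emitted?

1.17 × 10^20 photons

Total energy: E_total = P·t = 0.199 × 0.0104 = 0.002070 J.
Per-photon energy: E = 1.763 × 10^-23 J.
N = E_total / E_photon = 1.17 × 10^20.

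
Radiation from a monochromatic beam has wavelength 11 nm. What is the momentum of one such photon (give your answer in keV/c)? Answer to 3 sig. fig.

0.113 keV/c

Convert to SI: λ = 11 nm = 1.1 × 10^-8 m.
The photon relation is p = h/λ, giving p = 6.024 × 10^-26 kg·m/s.
Converting to keV/c: p = 0.1127 keV/c ≈ 0.113 keV/c.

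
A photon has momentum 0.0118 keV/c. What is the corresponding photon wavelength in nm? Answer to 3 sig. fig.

105 nm

First convert: p = 0.0118 keV/c = 6.3063e-27 kg·m/s.
For a photon λ = h/p, so λ = 1.051e-7 m.
Converting to nm: λ = 105.1 nm ≈ 105 nm.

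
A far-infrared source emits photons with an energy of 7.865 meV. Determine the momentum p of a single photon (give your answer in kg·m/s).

4.20 × 10^-30 kg·m/s

Use c = 2.99792458 × 10^8 m/s, 1 eV = 1.602176634 × 10^-19 J.
Convert to SI: E = 7.865 meV = 1.2601 × 10^-21 J.
Since p = E/c for a photon, p = 4.203 × 10^-30 kg·m/s.
So p ≈ 4.20 × 10^-30 kg·m/s.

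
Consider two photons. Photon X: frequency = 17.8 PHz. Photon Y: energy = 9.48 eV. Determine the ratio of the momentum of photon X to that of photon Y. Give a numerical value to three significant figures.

p_X = 3.934e-26 kg·m/s (from frequency = 17.8 PHz, via p = hf/c).
p_Y = 5.066e-27 kg·m/s (from energy = 9.48 eV, via p = E/c).
Ratio = 3.934e-26 / 5.066e-27 = 7.77.

7.77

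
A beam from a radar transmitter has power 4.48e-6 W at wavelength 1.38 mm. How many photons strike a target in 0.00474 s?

1.48e14 photons

Total energy: E_total = P·t = 4.48e-6 × 0.00474 = 2.124e-8 J.
Per-photon energy: E = 1.439e-22 J.
N = E_total / E_photon = 1.48e14.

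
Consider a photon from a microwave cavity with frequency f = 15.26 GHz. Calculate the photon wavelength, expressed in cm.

1.96 cm

Use c = 2.99792458e8 m/s.
First convert: f = 15.26 GHz = 1.526e10 Hz.
Since λ = c/f for a photon, λ = 0.01965 m.
Converting to cm: λ = 1.965 cm ≈ 1.96 cm.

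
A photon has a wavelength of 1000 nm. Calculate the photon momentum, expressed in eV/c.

1.24 eV/c

In SI units: λ = 1000 nm = 1.00e-6 m.
Apply p = h/λ: p = 6.626e-28 kg·m/s.
Converting to eV/c: p = 1.240 eV/c ≈ 1.24 eV/c.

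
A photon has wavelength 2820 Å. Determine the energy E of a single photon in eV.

Convert to SI: λ = 2820 Å = 2.82e-7 m.
Since E = hc/λ for a photon, E = 7.044e-19 J.
Converting to eV: E = 4.397 eV ≈ 4.40 eV.

4.40 eV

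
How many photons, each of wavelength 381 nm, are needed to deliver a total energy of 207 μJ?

3.97e14 photons

Per-photon energy: E = 5.214e-19 J (from wavelength = 381 nm).
N = E_total / E_photon = 2.07e-4 J / 5.214e-19 J = 3.97e14.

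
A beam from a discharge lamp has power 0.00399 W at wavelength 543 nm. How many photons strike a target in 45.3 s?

4.94 × 10^17 photons

Total energy: E_total = P·t = 0.00399 × 45.3 = 0.1807 J.
Per-photon energy: E = 3.658 × 10^-19 J.
N = E_total / E_photon = 4.94 × 10^17.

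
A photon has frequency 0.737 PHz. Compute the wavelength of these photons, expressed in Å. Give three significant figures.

4070 Å

In SI units: f = 0.737 PHz = 7.37 × 10^14 Hz.
Apply λ = c/f: λ = 4.068 × 10^-7 m.
Converting to Å: λ = 4068 Å ≈ 4070 Å.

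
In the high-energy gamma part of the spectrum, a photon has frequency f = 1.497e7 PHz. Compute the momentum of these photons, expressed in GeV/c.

(h = 6.62607015e-34 J·s, c = 2.99792458e8 m/s, 1 eV = 1.602176634e-19 J.)
In SI units: f = 1.497e7 PHz = 1.497e22 Hz.
The photon relation is p = hf/c, giving p = 3.309e-20 kg·m/s.
Converting to GeV/c: p = 0.06191 GeV/c ≈ 0.0619 GeV/c.

0.0619 GeV/c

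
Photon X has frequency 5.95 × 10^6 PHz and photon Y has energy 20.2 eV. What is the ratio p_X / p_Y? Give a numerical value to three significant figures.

p_X = 1.315 × 10^-20 kg·m/s (from frequency = 5.95 × 10^6 PHz, via p = hf/c).
p_Y = 1.080 × 10^-26 kg·m/s (from energy = 20.2 eV, via p = E/c).
Ratio = 1.315 × 10^-20 / 1.080 × 10^-26 = 1.22 × 10^6.

1.22 × 10^6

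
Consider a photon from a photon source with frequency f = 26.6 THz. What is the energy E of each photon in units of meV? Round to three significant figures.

Convert to SI: f = 26.6 THz = 2.66 × 10^13 Hz.
Apply E = hf: E = 1.763 × 10^-20 J.
Converting to meV: E = 110.0 meV ≈ 110 meV.

110 meV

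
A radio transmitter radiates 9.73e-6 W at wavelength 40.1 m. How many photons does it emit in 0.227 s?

4.46e20 photons

Total energy: E_total = P·t = 9.73e-6 × 0.227 = 2.209e-6 J.
Per-photon energy: E = 4.954e-27 J.
N = E_total / E_photon = 4.46e20.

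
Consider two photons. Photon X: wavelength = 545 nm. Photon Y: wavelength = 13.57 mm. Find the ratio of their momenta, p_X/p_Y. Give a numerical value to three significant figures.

p_X = 1.216e-27 kg·m/s (from wavelength = 545 nm, via p = h/λ).
p_Y = 4.883e-32 kg·m/s (from wavelength = 13.57 mm, via p = h/λ).
Ratio = 1.216e-27 / 4.883e-32 = 2.49e4.

2.49e4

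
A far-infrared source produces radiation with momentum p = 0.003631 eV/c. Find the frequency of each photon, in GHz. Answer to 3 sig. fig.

First convert: p = 0.003631 eV/c = 1.9405e-30 kg·m/s.
Apply f = pc/h: f = 8.780e11 Hz.
Converting to GHz: f = 878.0 GHz ≈ 878 GHz.

878 GHz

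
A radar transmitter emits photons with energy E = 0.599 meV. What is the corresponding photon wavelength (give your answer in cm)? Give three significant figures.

Take h = 6.62607015 × 10^-34 J·s, c = 2.99792458 × 10^8 m/s, 1 eV = 1.602176634 × 10^-19 J.
First convert: E = 0.599 meV = 9.5970 × 10^-23 J.
For a photon λ = hc/E, so λ = 0.002070 m.
Converting to cm: λ = 0.2070 cm ≈ 0.207 cm.

0.207 cm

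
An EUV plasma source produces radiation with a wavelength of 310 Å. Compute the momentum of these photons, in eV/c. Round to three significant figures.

Use h = 6.62607015·10^-34 J·s, c = 2.99792458·10^8 m/s, 1 eV = 1.602176634·10^-19 J.
In SI units: λ = 310 Å = 3.1·10^-8 m.
For a photon p = h/λ, so p = 2.137·10^-26 kg·m/s.
Converting to eV/c: p = 39.99 eV/c ≈ 40.0 eV/c.

40.0 eV/c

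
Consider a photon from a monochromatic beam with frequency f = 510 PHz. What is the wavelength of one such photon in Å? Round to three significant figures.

5.88 Å

First convert: f = 510 PHz = 5.10e17 Hz.
For a photon λ = c/f, so λ = 5.878e-10 m.
Converting to Å: λ = 5.878 Å ≈ 5.88 Å.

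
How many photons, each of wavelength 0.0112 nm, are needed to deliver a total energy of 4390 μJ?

Per-photon energy: E = 1.774e-14 J (from wavelength = 0.0112 nm).
N = E_total / E_photon = 0.00439 J / 1.774e-14 J = 2.48e11.

2.48e11 photons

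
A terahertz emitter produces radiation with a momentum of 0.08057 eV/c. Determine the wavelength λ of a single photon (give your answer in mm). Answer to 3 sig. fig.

Convert to SI: p = 0.08057 eV/c = 4.3059e-29 kg·m/s.
The photon relation is λ = h/p, giving λ = 1.539e-5 m.
Converting to mm: λ = 0.01539 mm ≈ 0.0154 mm.

0.0154 mm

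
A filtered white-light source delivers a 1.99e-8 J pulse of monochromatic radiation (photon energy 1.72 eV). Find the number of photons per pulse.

Per-photon energy: E = 2.756e-19 J (from energy = 1.72 eV).
N = E_total / E_photon = 1.99e-8 J / 2.756e-19 J = 7.22e10.

7.22e10 photons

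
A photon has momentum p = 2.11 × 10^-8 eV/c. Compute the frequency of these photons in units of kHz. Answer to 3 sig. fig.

Take h = 6.62607015 × 10^-34 J·s, c = 2.99792458 × 10^8 m/s, 1 eV = 1.602176634 × 10^-19 J.
In SI units: p = 2.11 × 10^-8 eV/c = 1.1276 × 10^-35 kg·m/s.
Since f = pc/h for a photon, f = 5.102 × 10^6 Hz.
Converting to kHz: f = 5102 kHz ≈ 5100 kHz.

5100 kHz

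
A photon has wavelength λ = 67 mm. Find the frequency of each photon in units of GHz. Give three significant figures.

4.47 GHz

Use c = 2.99792458e8 m/s.
First convert: λ = 67 mm = 0.067 m.
Apply f = c/λ: f = 4.475e9 Hz.
Converting to GHz: f = 4.475 GHz ≈ 4.47 GHz.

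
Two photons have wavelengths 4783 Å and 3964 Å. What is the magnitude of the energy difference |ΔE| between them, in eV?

0.536 eV

Using E = hc/λ: E₁ = 4.1531e-19 J, E₂ = 5.0112e-19 J.
|ΔE| = |4.1531e-19 − 5.0112e-19| = 8.58e-20 J = 0.536 eV.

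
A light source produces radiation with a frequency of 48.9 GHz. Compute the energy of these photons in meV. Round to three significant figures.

Convert to SI: f = 48.9 GHz = 4.89·10^10 Hz.
For a photon E = hf, so E = 3.240·10^-23 J.
Converting to meV: E = 0.2022 meV ≈ 0.202 meV.

0.202 meV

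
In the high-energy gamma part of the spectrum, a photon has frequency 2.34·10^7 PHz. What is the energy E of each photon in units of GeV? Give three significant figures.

0.0968 GeV

Convert to SI: f = 2.34·10^7 PHz = 2.34·10^22 Hz.
The photon relation is E = hf, giving E = 1.551·10^-11 J.
Converting to GeV: E = 0.09677 GeV ≈ 0.0968 GeV.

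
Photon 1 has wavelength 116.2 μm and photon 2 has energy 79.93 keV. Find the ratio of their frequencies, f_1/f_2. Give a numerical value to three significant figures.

1.33e-7

f_1 = 2.580e12 Hz (from wavelength = 116.2 μm, via f = c/λ).
f_2 = 1.933e19 Hz (from energy = 79.93 keV, via f = E/h).
Ratio = 2.580e12 / 1.933e19 = 1.33e-7.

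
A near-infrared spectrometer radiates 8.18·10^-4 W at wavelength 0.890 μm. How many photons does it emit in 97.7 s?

3.58·10^17 photons

Total energy: E_total = P·t = 8.18·10^-4 × 97.7 = 0.07992 J.
Per-photon energy: E = 2.232·10^-19 J.
N = E_total / E_photon = 3.58·10^17.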